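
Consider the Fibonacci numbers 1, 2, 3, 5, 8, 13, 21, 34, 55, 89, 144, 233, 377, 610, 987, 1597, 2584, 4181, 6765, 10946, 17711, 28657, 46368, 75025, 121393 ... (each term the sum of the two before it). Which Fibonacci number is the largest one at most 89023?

75025

75025 ≤ 89023 < 121393, so the largest Fibonacci number not exceeding 89023 is 75025.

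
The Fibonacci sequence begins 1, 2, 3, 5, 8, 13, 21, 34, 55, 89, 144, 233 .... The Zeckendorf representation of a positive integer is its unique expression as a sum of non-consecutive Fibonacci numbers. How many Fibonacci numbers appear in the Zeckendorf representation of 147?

take 144 (≤ 147); 147 − 144 = 3
take 3 (≤ 3); 3 − 3 = 0
147 = 144 + 3, which has 2 terms.

2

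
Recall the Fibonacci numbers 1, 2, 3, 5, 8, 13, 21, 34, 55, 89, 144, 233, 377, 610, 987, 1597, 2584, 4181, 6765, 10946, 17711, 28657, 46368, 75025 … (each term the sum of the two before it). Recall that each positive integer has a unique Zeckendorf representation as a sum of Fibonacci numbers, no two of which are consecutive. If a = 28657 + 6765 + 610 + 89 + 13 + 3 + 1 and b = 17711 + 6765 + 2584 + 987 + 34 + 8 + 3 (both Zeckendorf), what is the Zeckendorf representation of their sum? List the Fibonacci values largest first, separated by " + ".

46368 + 17711 + 144 + 5 + 2

The two numbers are 36138 and 28092, so their sum is 64230.
Greedy algorithm:
64230 − 46368 = 17862
17862 − 17711 = 151
151 − 144 = 7
7 − 5 = 2
2 − 2 = 0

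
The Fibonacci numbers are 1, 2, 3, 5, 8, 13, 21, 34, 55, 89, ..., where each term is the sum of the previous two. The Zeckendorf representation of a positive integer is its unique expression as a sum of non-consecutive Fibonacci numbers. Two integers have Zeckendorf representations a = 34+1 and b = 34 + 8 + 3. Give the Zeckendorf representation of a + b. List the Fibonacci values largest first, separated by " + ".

55 + 21 + 3 + 1

The two numbers are 35 and 45, so their sum is 80.
Greedily peel off the largest Fibonacci term at each step:
take 55 (≤ 80); 80 − 55 = 25
take 21 (≤ 25); 25 − 21 = 4
take 3 (≤ 4); 4 − 3 = 1
take 1 (≤ 1); 1 − 1 = 0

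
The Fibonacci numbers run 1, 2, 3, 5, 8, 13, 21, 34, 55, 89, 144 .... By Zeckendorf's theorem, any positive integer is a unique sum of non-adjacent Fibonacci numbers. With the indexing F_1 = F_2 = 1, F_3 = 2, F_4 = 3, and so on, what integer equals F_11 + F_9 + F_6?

131

F_11 + F_9 + F_6 = 89 + 34 + 8 = 131.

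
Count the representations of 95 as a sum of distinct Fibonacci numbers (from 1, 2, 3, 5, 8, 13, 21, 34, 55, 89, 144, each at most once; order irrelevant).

7

95 = 89+5+1 = 89+3+2+1 = 55+34+5+1 = … (4 more), for 7 in all.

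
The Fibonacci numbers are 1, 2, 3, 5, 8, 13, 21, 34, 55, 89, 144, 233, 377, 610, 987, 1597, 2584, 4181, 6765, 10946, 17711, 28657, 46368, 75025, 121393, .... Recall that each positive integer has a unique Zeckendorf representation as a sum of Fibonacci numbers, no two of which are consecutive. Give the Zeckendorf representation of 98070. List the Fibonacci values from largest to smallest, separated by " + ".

Repeatedly subtract the largest Fibonacci number that fits:
largest Fibonacci ≤ 98070 is 75025; 98070 − 75025 = 23045
largest Fibonacci ≤ 23045 is 17711; 23045 − 17711 = 5334
largest Fibonacci ≤ 5334 is 4181; 5334 − 4181 = 1153
largest Fibonacci ≤ 1153 is 987; 1153 − 987 = 166
largest Fibonacci ≤ 166 is 144; 166 − 144 = 22
largest Fibonacci ≤ 22 is 21; 22 − 21 = 1
largest Fibonacci ≤ 1 is 1; 1 − 1 = 0
So 98070 = 75025 + 17711 + 4181 + 987 + 144 + 21 + 1, with no two terms consecutive in the sequence.

75025 + 17711 + 4181 + 987 + 144 + 21 + 1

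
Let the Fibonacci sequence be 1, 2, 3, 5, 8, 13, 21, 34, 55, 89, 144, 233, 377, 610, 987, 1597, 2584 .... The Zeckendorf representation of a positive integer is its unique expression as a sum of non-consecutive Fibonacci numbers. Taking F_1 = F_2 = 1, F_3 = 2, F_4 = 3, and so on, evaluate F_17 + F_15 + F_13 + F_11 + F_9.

2563

F_17 + F_15 + F_13 + F_11 + F_9 = 1597 + 610 + 233 + 89 + 34 = 2563.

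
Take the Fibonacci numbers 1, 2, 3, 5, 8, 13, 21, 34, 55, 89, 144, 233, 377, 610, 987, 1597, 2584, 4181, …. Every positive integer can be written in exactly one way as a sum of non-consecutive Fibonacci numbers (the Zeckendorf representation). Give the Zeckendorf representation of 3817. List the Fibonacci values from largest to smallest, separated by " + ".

2584 + 987 + 233 + 13

largest Fibonacci ≤ 3817 is 2584; 3817 − 2584 = 1233
largest Fibonacci ≤ 1233 is 987; 1233 − 987 = 246
largest Fibonacci ≤ 246 is 233; 246 − 233 = 13
largest Fibonacci ≤ 13 is 13; 13 − 13 = 0
So 3817 = 2584 + 987 + 233 + 13, with no two terms consecutive in the sequence.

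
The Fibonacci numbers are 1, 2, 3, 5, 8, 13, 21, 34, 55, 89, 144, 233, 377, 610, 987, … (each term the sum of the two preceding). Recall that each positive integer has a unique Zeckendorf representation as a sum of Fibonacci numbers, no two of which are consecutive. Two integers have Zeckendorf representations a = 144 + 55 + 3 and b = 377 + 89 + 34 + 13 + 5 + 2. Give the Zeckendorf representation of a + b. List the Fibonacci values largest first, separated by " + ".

The two numbers are 202 and 520, so their sum is 722.
722: greatest Fibonacci not exceeding it is 610, leaving 112
112: greatest Fibonacci not exceeding it is 89, leaving 23
23: greatest Fibonacci not exceeding it is 21, leaving 2
2: greatest Fibonacci not exceeding it is 2, leaving 0

610 + 89 + 21 + 2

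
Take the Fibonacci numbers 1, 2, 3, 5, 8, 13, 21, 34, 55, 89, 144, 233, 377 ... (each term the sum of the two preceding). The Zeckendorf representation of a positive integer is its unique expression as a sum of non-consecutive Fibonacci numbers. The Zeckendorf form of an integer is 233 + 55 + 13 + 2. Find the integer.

233 + 55 + 13 + 2 = 303.

303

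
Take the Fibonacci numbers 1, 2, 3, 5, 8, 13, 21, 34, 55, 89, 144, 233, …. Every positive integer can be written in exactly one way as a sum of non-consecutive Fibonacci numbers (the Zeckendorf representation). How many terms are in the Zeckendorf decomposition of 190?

5

Greedy algorithm:
subtract 144 from 190: 46 remains
subtract 34 from 46: 12 remains
subtract 8 from 12: 4 remains
subtract 3 from 4: 1 remains
subtract 1 from 1: 0 remains
190 = 144 + 34 + 8 + 3 + 1, which has 5 terms.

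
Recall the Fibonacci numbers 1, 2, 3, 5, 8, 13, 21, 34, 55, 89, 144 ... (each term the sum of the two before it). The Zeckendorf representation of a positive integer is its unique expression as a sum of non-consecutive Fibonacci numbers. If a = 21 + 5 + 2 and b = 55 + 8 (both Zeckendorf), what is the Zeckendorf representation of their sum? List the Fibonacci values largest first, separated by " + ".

The two numbers are 28 and 63, so their sum is 91.
Greedy algorithm:
89 ≤ 91 < 144, so take 89; remainder 2
2 ≤ 2 < 3, so take 2; remainder 0

89 + 2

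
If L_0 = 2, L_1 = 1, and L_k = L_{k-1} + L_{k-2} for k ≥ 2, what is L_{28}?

710647

Iterating the recurrence up to L_{21} = 24476 and L_{20} = 15127:
L_{22} = L_{21} + L_{20} = 24476 + 15127 = 39603
L_{23} = L_{22} + L_{21} = 39603 + 24476 = 64079
L_{24} = L_{23} + L_{22} = 64079 + 39603 = 103682
L_{25} = L_{24} + L_{23} = 103682 + 64079 = 167761
L_{26} = L_{25} + L_{24} = 167761 + 103682 = 271443
L_{27} = L_{26} + L_{25} = 271443 + 167761 = 439204
L_{28} = L_{27} + L_{26} = 439204 + 271443 = 710647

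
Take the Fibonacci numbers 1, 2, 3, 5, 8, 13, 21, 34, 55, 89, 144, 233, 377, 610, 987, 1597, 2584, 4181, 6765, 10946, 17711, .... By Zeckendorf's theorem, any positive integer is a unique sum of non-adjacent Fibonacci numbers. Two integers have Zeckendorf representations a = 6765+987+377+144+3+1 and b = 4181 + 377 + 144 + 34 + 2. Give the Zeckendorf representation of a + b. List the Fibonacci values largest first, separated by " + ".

10946 + 1597 + 377 + 89 + 5 + 1

The two numbers are 8277 and 4738, so their sum is 13015.
13015 − 10946 = 2069
2069 − 1597 = 472
472 − 377 = 95
95 − 89 = 6
6 − 5 = 1
1 − 1 = 0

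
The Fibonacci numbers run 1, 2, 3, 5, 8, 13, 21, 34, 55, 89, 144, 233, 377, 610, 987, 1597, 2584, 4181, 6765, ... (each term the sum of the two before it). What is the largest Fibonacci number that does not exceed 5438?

4181 ≤ 5438 < 6765, so the largest Fibonacci number not exceeding 5438 is 4181.

4181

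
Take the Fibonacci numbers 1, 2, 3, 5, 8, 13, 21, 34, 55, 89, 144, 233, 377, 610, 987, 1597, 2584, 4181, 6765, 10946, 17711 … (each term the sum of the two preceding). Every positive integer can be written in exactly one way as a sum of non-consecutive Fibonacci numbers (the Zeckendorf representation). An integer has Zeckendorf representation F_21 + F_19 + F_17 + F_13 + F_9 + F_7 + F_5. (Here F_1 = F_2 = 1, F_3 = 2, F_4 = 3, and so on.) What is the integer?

F_21 + F_19 + F_17 + F_13 + F_9 + F_7 + F_5 = 10946 + 4181 + 1597 + 233 + 34 + 13 + 5 = 17009.

17009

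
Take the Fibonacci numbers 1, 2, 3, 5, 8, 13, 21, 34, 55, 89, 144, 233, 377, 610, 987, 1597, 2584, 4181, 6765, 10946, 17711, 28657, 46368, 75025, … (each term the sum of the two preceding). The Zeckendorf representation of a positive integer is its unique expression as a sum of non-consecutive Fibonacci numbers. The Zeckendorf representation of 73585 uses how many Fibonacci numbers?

Repeatedly subtract the largest Fibonacci number that fits:
73585 − 46368 = 27217
27217 − 17711 = 9506
9506 − 6765 = 2741
2741 − 2584 = 157
157 − 144 = 13
13 − 13 = 0
73585 = 46368 + 17711 + 6765 + 2584 + 144 + 13, which has 6 terms.

6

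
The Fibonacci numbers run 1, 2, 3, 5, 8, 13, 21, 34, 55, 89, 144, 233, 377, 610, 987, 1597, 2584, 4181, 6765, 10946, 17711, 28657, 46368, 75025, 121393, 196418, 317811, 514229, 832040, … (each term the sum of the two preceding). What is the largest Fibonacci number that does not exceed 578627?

514229

514229 ≤ 578627 < 832040, so the largest Fibonacci number not exceeding 578627 is 514229.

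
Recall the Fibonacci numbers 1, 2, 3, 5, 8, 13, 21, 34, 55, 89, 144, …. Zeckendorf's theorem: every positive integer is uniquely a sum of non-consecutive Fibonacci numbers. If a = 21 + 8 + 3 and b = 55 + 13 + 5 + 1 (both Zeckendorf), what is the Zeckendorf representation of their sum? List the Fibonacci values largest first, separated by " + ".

89 + 13 + 3 + 1

The two numbers are 32 and 74, so their sum is 106.
Greedy algorithm:
89 ≤ 106 < 144, so take 89; remainder 17
13 ≤ 17 < 21, so take 13; remainder 4
3 ≤ 4 < 5, so take 3; remainder 1
1 ≤ 1 < 2, so take 1; remainder 0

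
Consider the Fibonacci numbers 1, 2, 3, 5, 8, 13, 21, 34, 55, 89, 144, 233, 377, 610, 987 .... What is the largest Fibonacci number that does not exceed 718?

610 ≤ 718 < 987, so the largest Fibonacci number not exceeding 718 is 610.

610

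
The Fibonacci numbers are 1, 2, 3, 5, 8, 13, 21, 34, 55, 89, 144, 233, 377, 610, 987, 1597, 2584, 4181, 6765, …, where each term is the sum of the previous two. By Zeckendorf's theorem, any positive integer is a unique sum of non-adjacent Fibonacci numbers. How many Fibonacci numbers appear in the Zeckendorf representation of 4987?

6

Greedily peel off the largest Fibonacci term at each step:
4987 − 4181 = 806
806 − 610 = 196
196 − 144 = 52
52 − 34 = 18
18 − 13 = 5
5 − 5 = 0
4987 = 4181 + 610 + 144 + 34 + 13 + 5, which has 6 terms.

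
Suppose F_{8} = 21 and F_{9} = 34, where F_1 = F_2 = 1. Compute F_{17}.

1597

By F_{2k+1} = F_k² + F_{k+1}²: F_{17} = 21² + 34² = 441 + 1156 = 1597.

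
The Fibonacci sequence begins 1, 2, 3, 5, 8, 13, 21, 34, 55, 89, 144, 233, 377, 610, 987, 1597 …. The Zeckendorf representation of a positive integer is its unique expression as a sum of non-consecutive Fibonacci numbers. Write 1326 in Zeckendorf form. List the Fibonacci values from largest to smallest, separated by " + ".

987 + 233 + 89 + 13 + 3 + 1

take 987 (≤ 1326); 1326 − 987 = 339
take 233 (≤ 339); 339 − 233 = 106
take 89 (≤ 106); 106 − 89 = 17
take 13 (≤ 17); 17 − 13 = 4
take 3 (≤ 4); 4 − 3 = 1
take 1 (≤ 1); 1 − 1 = 0
So 1326 = 987 + 233 + 89 + 13 + 3 + 1, with no two terms consecutive in the sequence.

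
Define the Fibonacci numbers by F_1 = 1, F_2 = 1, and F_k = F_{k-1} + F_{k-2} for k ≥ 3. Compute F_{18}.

Iterating the recurrence up to F_{10} = 55 and F_{9} = 34:
F_{11} = F_{10} + F_{9} = 55 + 34 = 89
F_{12} = F_{11} + F_{10} = 89 + 55 = 144
F_{13} = F_{12} + F_{11} = 144 + 89 = 233
F_{14} = F_{13} + F_{12} = 233 + 144 = 377
F_{15} = F_{14} + F_{13} = 377 + 233 = 610
F_{16} = F_{15} + F_{14} = 610 + 377 = 987
F_{17} = F_{16} + F_{15} = 987 + 610 = 1597
F_{18} = F_{17} + F_{16} = 1597 + 987 = 2584

2584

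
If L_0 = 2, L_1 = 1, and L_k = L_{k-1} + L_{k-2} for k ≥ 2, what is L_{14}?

Iterating the recurrence up to L_{7} = 29 and L_{6} = 18:
L_{8} = L_{7} + L_{6} = 29 + 18 = 47
L_{9} = L_{8} + L_{7} = 47 + 29 = 76
L_{10} = L_{9} + L_{8} = 76 + 47 = 123
L_{11} = L_{10} + L_{9} = 123 + 76 = 199
L_{12} = L_{11} + L_{10} = 199 + 123 = 322
L_{13} = L_{12} + L_{11} = 322 + 199 = 521
L_{14} = L_{13} + L_{12} = 521 + 322 = 843

843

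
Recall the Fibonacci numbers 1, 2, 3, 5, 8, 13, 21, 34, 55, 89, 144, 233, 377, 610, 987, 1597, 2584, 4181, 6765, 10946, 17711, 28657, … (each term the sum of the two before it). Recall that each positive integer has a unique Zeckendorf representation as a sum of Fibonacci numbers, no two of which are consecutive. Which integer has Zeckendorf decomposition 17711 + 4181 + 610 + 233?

22735

17711 + 4181 + 610 + 233 = 22735.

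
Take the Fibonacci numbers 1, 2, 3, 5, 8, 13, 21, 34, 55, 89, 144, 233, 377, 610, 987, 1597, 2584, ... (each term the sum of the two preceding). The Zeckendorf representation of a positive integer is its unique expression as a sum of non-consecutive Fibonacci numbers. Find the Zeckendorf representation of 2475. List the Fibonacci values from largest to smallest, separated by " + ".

1597 + 610 + 233 + 34 + 1

Greedy algorithm:
2475: greatest Fibonacci not exceeding it is 1597, leaving 878
878: greatest Fibonacci not exceeding it is 610, leaving 268
268: greatest Fibonacci not exceeding it is 233, leaving 35
35: greatest Fibonacci not exceeding it is 34, leaving 1
1: greatest Fibonacci not exceeding it is 1, leaving 0
So 2475 = 1597 + 610 + 233 + 34 + 1, with no two terms consecutive in the sequence.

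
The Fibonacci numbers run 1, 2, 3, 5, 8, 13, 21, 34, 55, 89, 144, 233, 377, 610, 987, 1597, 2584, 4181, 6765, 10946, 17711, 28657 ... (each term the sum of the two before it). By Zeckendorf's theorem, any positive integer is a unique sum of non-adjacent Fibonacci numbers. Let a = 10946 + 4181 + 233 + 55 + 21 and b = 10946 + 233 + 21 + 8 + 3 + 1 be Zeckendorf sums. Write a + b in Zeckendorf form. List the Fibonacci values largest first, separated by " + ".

The two numbers are 15436 and 11212, so their sum is 26648.
26648 − 17711 = 8937
8937 − 6765 = 2172
2172 − 1597 = 575
575 − 377 = 198
198 − 144 = 54
54 − 34 = 20
20 − 13 = 7
7 − 5 = 2
2 − 2 = 0

17711 + 6765 + 1597 + 377 + 144 + 34 + 13 + 5 + 2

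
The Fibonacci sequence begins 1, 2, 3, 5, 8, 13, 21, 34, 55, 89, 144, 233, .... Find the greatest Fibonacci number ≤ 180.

144 ≤ 180 < 233, so the largest Fibonacci number not exceeding 180 is 144.

144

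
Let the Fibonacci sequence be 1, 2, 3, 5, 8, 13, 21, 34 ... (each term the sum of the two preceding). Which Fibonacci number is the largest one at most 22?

21 ≤ 22 < 34, so the largest Fibonacci number not exceeding 22 is 21.

21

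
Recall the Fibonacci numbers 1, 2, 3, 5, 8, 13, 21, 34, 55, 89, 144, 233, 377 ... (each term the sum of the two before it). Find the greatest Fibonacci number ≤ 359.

233

233 ≤ 359 < 377, so the largest Fibonacci number not exceeding 359 is 233.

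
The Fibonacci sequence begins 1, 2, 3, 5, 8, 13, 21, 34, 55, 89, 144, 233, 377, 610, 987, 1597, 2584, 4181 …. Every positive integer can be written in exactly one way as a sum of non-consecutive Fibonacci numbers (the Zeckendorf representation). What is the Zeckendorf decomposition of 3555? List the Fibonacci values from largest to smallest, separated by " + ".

2584 + 610 + 233 + 89 + 34 + 5

Repeatedly subtract the largest Fibonacci number that fits:
take 2584 (≤ 3555); 3555 − 2584 = 971
take 610 (≤ 971); 971 − 610 = 361
take 233 (≤ 361); 361 − 233 = 128
take 89 (≤ 128); 128 − 89 = 39
take 34 (≤ 39); 39 − 34 = 5
take 5 (≤ 5); 5 − 5 = 0
So 3555 = 2584 + 610 + 233 + 89 + 34 + 5, with no two terms consecutive in the sequence.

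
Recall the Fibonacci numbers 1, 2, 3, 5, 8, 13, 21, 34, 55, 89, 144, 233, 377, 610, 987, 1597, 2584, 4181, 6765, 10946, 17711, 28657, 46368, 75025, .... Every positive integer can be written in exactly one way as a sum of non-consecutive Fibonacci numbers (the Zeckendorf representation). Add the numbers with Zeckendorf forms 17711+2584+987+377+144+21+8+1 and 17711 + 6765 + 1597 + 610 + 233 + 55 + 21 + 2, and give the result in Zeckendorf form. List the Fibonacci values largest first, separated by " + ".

The two numbers are 21833 and 26994, so their sum is 48827.
Greedily peel off the largest Fibonacci term at each step:
48827 − 46368 = 2459
2459 − 1597 = 862
862 − 610 = 252
252 − 233 = 19
19 − 13 = 6
6 − 5 = 1
1 − 1 = 0

46368 + 1597 + 610 + 233 + 13 + 5 + 1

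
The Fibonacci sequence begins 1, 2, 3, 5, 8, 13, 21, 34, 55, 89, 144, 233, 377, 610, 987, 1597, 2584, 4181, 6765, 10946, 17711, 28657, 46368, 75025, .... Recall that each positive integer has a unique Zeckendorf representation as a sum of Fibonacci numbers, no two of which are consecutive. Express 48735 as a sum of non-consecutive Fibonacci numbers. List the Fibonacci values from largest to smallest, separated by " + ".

Repeatedly subtract the largest Fibonacci number that fits:
largest Fibonacci ≤ 48735 is 46368; 48735 − 46368 = 2367
largest Fibonacci ≤ 2367 is 1597; 2367 − 1597 = 770
largest Fibonacci ≤ 770 is 610; 770 − 610 = 160
largest Fibonacci ≤ 160 is 144; 160 − 144 = 16
largest Fibonacci ≤ 16 is 13; 16 − 13 = 3
largest Fibonacci ≤ 3 is 3; 3 − 3 = 0
So 48735 = 46368 + 1597 + 610 + 144 + 13 + 3, with no two terms consecutive in the sequence.

46368 + 1597 + 610 + 144 + 13 + 3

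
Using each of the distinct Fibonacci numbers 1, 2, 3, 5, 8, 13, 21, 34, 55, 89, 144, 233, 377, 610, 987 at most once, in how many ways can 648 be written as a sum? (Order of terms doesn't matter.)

11

648 = 610+34+3+1 = 610+21+13+3+1 = 377+233+34+3+1 = 610+21+8+5+3+1 = 377+233+21+13+3+1 = … (6 more), for 11 in all.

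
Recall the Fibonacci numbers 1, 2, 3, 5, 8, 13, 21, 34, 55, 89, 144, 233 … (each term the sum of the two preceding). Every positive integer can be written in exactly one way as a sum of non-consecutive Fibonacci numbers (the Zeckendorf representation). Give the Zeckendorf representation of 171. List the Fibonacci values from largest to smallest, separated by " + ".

144 + 21 + 5 + 1

Repeatedly subtract the largest Fibonacci number that fits:
take 144 (≤ 171); 171 − 144 = 27
take 21 (≤ 27); 27 − 21 = 6
take 5 (≤ 6); 6 − 5 = 1
take 1 (≤ 1); 1 − 1 = 0
So 171 = 144 + 21 + 5 + 1, with no two terms consecutive in the sequence.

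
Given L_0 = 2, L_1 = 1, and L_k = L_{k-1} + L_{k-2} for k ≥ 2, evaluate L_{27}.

Iterating the recurrence up to L_{22} = 39603 and L_{21} = 24476:
L_{23} = L_{22} + L_{21} = 39603 + 24476 = 64079
L_{24} = L_{23} + L_{22} = 64079 + 39603 = 103682
L_{25} = L_{24} + L_{23} = 103682 + 64079 = 167761
L_{26} = L_{25} + L_{24} = 167761 + 103682 = 271443
L_{27} = L_{26} + L_{25} = 271443 + 167761 = 439204

439204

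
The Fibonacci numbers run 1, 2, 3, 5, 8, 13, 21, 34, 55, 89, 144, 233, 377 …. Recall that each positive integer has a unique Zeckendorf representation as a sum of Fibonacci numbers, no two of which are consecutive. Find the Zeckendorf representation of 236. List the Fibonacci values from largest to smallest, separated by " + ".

Greedily peel off the largest Fibonacci term at each step:
subtract 233 from 236: 3 remains
subtract 3 from 3: 0 remains
So 236 = 233 + 3, with no two terms consecutive in the sequence.

233 + 3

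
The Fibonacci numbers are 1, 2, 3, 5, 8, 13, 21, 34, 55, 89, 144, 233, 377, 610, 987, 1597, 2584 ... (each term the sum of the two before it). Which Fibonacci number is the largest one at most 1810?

1597

1597 ≤ 1810 < 2584, so the largest Fibonacci number not exceeding 1810 is 1597.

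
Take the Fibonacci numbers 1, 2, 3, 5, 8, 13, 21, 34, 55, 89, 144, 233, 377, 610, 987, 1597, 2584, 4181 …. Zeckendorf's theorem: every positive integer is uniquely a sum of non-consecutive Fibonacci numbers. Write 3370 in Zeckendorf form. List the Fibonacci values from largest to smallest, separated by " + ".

2584 + 610 + 144 + 21 + 8 + 3

Repeatedly subtract the largest Fibonacci number that fits:
subtract 2584 from 3370: 786 remains
subtract 610 from 786: 176 remains
subtract 144 from 176: 32 remains
subtract 21 from 32: 11 remains
subtract 8 from 11: 3 remains
subtract 3 from 3: 0 remains
So 3370 = 2584 + 610 + 144 + 21 + 8 + 3, with no two terms consecutive in the sequence.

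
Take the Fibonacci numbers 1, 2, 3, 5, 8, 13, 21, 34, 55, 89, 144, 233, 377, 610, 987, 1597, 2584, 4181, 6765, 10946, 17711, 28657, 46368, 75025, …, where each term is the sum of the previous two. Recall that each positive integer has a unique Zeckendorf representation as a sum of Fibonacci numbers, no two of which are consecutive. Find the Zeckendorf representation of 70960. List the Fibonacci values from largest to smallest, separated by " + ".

46368 + 17711 + 6765 + 89 + 21 + 5 + 1

Greedy algorithm:
subtract 46368 from 70960: 24592 remains
subtract 17711 from 24592: 6881 remains
subtract 6765 from 6881: 116 remains
subtract 89 from 116: 27 remains
subtract 21 from 27: 6 remains
subtract 5 from 6: 1 remains
subtract 1 from 1: 0 remains
So 70960 = 46368 + 17711 + 6765 + 89 + 21 + 5 + 1, with no two terms consecutive in the sequence.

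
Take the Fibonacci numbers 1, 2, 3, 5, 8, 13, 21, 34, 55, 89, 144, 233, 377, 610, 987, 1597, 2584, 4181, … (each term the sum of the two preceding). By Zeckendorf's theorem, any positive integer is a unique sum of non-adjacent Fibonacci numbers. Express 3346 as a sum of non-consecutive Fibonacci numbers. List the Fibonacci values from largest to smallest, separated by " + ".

subtract 2584 from 3346: 762 remains
subtract 610 from 762: 152 remains
subtract 144 from 152: 8 remains
subtract 8 from 8: 0 remains
So 3346 = 2584 + 610 + 144 + 8, with no two terms consecutive in the sequence.

2584 + 610 + 144 + 8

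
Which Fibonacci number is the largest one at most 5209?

4181 ≤ 5209 < 6765, so the largest Fibonacci number not exceeding 5209 is 4181.

4181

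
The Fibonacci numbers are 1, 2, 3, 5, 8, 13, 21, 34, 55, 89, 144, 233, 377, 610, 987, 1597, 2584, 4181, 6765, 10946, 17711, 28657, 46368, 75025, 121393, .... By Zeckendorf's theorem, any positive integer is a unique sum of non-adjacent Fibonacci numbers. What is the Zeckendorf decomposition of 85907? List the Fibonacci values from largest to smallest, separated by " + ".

subtract 75025 from 85907: 10882 remains
subtract 6765 from 10882: 4117 remains
subtract 2584 from 4117: 1533 remains
subtract 987 from 1533: 546 remains
subtract 377 from 546: 169 remains
subtract 144 from 169: 25 remains
subtract 21 from 25: 4 remains
subtract 3 from 4: 1 remains
subtract 1 from 1: 0 remains
So 85907 = 75025 + 6765 + 2584 + 987 + 377 + 144 + 21 + 3 + 1, with no two terms consecutive in the sequence.

75025 + 6765 + 2584 + 987 + 377 + 144 + 21 + 3 + 1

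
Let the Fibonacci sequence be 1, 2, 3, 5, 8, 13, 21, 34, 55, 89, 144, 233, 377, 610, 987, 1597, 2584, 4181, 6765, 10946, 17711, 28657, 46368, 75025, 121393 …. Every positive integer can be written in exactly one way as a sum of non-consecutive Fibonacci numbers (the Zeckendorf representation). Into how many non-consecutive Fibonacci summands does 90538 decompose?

6

subtract 75025 from 90538: 15513 remains
subtract 10946 from 15513: 4567 remains
subtract 4181 from 4567: 386 remains
subtract 377 from 386: 9 remains
subtract 8 from 9: 1 remains
subtract 1 from 1: 0 remains
90538 = 75025 + 10946 + 4181 + 377 + 8 + 1, which has 6 terms.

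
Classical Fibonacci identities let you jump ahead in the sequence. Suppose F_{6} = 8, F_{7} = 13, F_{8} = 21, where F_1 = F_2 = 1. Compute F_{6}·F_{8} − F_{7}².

8·21 − 13² = 168 − 169 = -1. (Cassini's identity: F_{k−1}F_{k+1} − F_k² = (−1)^k.)

-1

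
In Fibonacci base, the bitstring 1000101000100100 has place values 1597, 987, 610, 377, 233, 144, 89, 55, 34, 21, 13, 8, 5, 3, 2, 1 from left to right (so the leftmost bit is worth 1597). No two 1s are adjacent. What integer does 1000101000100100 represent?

Summing the place values of the 1 bits: 1597 + 233 + 89 + 13 + 3 = 1935.

1935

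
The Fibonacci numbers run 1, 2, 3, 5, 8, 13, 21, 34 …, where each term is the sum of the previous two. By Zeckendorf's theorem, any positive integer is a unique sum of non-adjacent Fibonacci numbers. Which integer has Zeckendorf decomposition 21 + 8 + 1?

30

21 + 8 + 1 = 30.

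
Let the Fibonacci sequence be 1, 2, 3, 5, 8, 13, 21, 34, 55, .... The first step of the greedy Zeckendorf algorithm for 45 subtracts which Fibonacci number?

34

34 ≤ 45 < 55, so the largest Fibonacci number not exceeding 45 is 34.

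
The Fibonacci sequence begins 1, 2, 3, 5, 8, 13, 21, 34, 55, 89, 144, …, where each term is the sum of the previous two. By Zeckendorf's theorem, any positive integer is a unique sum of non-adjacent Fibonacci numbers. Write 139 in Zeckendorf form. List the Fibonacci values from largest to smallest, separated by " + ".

subtract 89 from 139: 50 remains
subtract 34 from 50: 16 remains
subtract 13 from 16: 3 remains
subtract 3 from 3: 0 remains
So 139 = 89 + 34 + 13 + 3, with no two terms consecutive in the sequence.

89 + 34 + 13 + 3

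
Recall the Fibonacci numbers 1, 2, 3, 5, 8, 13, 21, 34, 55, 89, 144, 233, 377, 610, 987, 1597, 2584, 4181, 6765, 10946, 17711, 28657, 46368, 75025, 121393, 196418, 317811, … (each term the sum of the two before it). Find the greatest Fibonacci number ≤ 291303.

196418 ≤ 291303 < 317811, so the largest Fibonacci number not exceeding 291303 is 196418.

196418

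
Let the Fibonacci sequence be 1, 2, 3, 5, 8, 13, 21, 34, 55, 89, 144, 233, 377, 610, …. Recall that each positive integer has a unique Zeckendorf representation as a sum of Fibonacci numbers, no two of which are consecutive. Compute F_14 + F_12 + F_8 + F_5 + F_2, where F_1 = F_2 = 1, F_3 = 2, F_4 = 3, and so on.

548

F_14 + F_12 + F_8 + F_5 + F_2 = 377 + 144 + 21 + 5 + 1 = 548.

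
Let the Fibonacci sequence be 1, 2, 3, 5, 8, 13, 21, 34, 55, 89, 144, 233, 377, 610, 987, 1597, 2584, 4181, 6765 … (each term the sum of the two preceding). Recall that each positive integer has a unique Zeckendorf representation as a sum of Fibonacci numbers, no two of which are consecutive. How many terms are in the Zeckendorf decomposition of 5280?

5

Greedy algorithm:
5280: greatest Fibonacci not exceeding it is 4181, leaving 1099
1099: greatest Fibonacci not exceeding it is 987, leaving 112
112: greatest Fibonacci not exceeding it is 89, leaving 23
23: greatest Fibonacci not exceeding it is 21, leaving 2
2: greatest Fibonacci not exceeding it is 2, leaving 0
5280 = 4181 + 987 + 89 + 21 + 2, which has 5 terms.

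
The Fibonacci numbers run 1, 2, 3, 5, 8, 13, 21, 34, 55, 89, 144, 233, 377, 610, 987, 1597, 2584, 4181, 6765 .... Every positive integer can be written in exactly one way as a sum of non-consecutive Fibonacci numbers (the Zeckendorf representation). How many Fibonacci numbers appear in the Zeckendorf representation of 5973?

Greedily peel off the largest Fibonacci term at each step:
4181 ≤ 5973 < 6765, so take 4181; remainder 1792
1597 ≤ 1792 < 2584, so take 1597; remainder 195
144 ≤ 195 < 233, so take 144; remainder 51
34 ≤ 51 < 55, so take 34; remainder 17
13 ≤ 17 < 21, so take 13; remainder 4
3 ≤ 4 < 5, so take 3; remainder 1
1 ≤ 1 < 2, so take 1; remainder 0
5973 = 4181 + 1597 + 144 + 34 + 13 + 3 + 1, which has 7 terms.

7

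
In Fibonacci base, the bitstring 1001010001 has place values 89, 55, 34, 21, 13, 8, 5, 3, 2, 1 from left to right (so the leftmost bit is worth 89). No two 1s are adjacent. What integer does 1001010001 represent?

119

Summing the place values of the 1 bits: 89 + 21 + 8 + 1 = 119.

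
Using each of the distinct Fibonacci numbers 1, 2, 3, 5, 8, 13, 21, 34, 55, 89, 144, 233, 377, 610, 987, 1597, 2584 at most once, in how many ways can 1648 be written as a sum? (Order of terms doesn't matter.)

13

1648 = 1597+34+13+3+1 = 1597+34+8+5+3+1 = 987+610+34+13+3+1 = … (10 more), for 13 in all.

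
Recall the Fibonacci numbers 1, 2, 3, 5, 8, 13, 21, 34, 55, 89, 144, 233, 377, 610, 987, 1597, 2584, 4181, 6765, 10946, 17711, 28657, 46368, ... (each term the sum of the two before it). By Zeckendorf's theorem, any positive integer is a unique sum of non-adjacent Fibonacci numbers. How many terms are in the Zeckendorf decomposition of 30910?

Greedy algorithm:
30910: greatest Fibonacci not exceeding it is 28657, leaving 2253
2253: greatest Fibonacci not exceeding it is 1597, leaving 656
656: greatest Fibonacci not exceeding it is 610, leaving 46
46: greatest Fibonacci not exceeding it is 34, leaving 12
12: greatest Fibonacci not exceeding it is 8, leaving 4
4: greatest Fibonacci not exceeding it is 3, leaving 1
1: greatest Fibonacci not exceeding it is 1, leaving 0
30910 = 28657 + 1597 + 610 + 34 + 8 + 3 + 1, which has 7 terms.

7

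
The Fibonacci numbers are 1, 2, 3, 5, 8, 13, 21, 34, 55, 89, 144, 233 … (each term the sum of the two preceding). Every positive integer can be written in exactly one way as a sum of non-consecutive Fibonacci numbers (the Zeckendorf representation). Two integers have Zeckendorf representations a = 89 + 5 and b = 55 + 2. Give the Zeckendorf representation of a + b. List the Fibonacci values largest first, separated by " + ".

The two numbers are 94 and 57, so their sum is 151.
Repeatedly subtract the largest Fibonacci number that fits:
151 − 144 = 7
7 − 5 = 2
2 − 2 = 0

144 + 5 + 2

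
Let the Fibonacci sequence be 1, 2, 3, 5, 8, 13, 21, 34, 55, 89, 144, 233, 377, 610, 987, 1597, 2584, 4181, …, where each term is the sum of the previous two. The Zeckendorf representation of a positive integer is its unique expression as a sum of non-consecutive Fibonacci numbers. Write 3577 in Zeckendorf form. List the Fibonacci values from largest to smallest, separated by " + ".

2584 + 987 + 5 + 1

Greedily peel off the largest Fibonacci term at each step:
largest Fibonacci ≤ 3577 is 2584; 3577 − 2584 = 993
largest Fibonacci ≤ 993 is 987; 993 − 987 = 6
largest Fibonacci ≤ 6 is 5; 6 − 5 = 1
largest Fibonacci ≤ 1 is 1; 1 − 1 = 0
So 3577 = 2584 + 987 + 5 + 1, with no two terms consecutive in the sequence.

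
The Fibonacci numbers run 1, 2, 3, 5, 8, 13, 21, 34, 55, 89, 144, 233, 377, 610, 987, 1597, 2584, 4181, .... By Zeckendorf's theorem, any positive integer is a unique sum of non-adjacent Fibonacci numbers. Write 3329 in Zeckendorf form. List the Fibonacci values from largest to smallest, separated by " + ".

3329 − 2584 = 745
745 − 610 = 135
135 − 89 = 46
46 − 34 = 12
12 − 8 = 4
4 − 3 = 1
1 − 1 = 0
So 3329 = 2584 + 610 + 89 + 34 + 8 + 3 + 1, with no two terms consecutive in the sequence.

2584 + 610 + 89 + 34 + 8 + 3 + 1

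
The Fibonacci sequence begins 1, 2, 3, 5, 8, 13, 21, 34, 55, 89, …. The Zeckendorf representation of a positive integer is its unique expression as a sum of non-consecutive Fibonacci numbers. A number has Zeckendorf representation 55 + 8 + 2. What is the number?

55 + 8 + 2 = 65.

65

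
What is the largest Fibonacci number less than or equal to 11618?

10946 ≤ 11618 < 17711, so the largest Fibonacci number not exceeding 11618 is 10946.

10946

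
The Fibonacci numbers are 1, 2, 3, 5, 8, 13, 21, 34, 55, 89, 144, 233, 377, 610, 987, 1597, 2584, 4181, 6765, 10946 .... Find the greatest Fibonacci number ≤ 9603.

6765 ≤ 9603 < 10946, so the largest Fibonacci number not exceeding 9603 is 6765.

6765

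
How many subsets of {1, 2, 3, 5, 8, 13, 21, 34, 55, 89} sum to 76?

7

Starting from the Zeckendorf form and repeatedly splitting a term F_k into F_{k−1} + F_{k−2} (when neither is already used) reaches every representation.
76 = 55+21 = 55+13+8 = 55+13+5+3 = 34+21+13+8 = … (3 more), for 7 in all.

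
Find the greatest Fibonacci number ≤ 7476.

6765 ≤ 7476 < 10946, so the largest Fibonacci number not exceeding 7476 is 6765.

6765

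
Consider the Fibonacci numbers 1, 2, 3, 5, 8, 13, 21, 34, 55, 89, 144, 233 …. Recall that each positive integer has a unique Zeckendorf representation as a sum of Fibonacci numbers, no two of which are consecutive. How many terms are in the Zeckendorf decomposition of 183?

Greedily peel off the largest Fibonacci term at each step:
144 ≤ 183 < 233, so take 144; remainder 39
34 ≤ 39 < 55, so take 34; remainder 5
5 ≤ 5 < 8, so take 5; remainder 0
183 = 144 + 34 + 5, which has 3 terms.

3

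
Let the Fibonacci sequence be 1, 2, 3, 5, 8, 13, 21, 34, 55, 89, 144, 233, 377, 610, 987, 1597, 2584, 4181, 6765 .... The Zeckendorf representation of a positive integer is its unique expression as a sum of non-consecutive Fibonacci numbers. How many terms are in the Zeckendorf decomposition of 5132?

5132 − 4181 = 951
951 − 610 = 341
341 − 233 = 108
108 − 89 = 19
19 − 13 = 6
6 − 5 = 1
1 − 1 = 0
5132 = 4181 + 610 + 233 + 89 + 13 + 5 + 1, which has 7 terms.

7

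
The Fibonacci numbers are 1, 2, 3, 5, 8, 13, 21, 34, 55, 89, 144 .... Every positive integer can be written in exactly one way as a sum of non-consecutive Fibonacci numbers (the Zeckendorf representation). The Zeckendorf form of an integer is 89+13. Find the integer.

102

89+13 = 102.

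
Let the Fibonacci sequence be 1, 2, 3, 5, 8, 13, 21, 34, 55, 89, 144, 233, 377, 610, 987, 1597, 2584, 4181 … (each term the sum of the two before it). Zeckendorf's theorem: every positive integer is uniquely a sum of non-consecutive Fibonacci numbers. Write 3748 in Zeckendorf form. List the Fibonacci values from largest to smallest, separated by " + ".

Repeatedly subtract the largest Fibonacci number that fits:
3748: greatest Fibonacci not exceeding it is 2584, leaving 1164
1164: greatest Fibonacci not exceeding it is 987, leaving 177
177: greatest Fibonacci not exceeding it is 144, leaving 33
33: greatest Fibonacci not exceeding it is 21, leaving 12
12: greatest Fibonacci not exceeding it is 8, leaving 4
4: greatest Fibonacci not exceeding it is 3, leaving 1
1: greatest Fibonacci not exceeding it is 1, leaving 0
So 3748 = 2584 + 987 + 144 + 21 + 8 + 3 + 1, with no two terms consecutive in the sequence.

2584 + 987 + 144 + 21 + 8 + 3 + 1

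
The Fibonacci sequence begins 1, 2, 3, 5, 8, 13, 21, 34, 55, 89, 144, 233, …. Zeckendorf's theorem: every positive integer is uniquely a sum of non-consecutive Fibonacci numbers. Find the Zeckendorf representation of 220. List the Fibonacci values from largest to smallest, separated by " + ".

220 − 144 = 76
76 − 55 = 21
21 − 21 = 0
So 220 = 144 + 55 + 21, with no two terms consecutive in the sequence.

144 + 55 + 21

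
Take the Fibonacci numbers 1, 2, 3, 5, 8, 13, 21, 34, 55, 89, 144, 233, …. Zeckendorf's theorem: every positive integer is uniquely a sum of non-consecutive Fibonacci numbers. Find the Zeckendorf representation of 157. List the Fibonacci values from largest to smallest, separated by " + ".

157: greatest Fibonacci not exceeding it is 144, leaving 13
13: greatest Fibonacci not exceeding it is 13, leaving 0
So 157 = 144 + 13, with no two terms consecutive in the sequence.

144 + 13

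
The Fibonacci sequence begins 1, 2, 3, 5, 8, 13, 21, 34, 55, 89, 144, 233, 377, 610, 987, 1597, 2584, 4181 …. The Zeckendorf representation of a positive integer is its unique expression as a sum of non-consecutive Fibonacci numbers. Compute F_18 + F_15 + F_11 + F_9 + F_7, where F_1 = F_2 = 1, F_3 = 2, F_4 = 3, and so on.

3330

F_18 + F_15 + F_11 + F_9 + F_7 = 2584 + 610 + 89 + 34 + 13 = 3330.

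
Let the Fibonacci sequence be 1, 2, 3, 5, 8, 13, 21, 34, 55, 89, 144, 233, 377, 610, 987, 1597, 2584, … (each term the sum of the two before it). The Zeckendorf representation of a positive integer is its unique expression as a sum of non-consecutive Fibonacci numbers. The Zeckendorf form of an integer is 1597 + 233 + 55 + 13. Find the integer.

1597 + 233 + 55 + 13 = 1898.

1898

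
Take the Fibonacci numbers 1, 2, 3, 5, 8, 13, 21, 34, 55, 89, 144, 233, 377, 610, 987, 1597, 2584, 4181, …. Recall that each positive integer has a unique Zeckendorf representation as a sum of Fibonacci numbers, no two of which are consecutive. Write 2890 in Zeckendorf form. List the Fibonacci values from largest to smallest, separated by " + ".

Greedily peel off the largest Fibonacci term at each step:
largest Fibonacci ≤ 2890 is 2584; 2890 − 2584 = 306
largest Fibonacci ≤ 306 is 233; 306 − 233 = 73
largest Fibonacci ≤ 73 is 55; 73 − 55 = 18
largest Fibonacci ≤ 18 is 13; 18 − 13 = 5
largest Fibonacci ≤ 5 is 5; 5 − 5 = 0
So 2890 = 2584 + 233 + 55 + 13 + 5, with no two terms consecutive in the sequence.

2584 + 233 + 55 + 13 + 5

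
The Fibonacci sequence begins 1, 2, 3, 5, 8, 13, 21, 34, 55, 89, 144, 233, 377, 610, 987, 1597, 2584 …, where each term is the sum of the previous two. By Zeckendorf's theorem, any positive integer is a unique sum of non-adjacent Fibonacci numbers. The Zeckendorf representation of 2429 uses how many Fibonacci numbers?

largest Fibonacci ≤ 2429 is 1597; 2429 − 1597 = 832
largest Fibonacci ≤ 832 is 610; 832 − 610 = 222
largest Fibonacci ≤ 222 is 144; 222 − 144 = 78
largest Fibonacci ≤ 78 is 55; 78 − 55 = 23
largest Fibonacci ≤ 23 is 21; 23 − 21 = 2
largest Fibonacci ≤ 2 is 2; 2 − 2 = 0
2429 = 1597 + 610 + 144 + 55 + 21 + 2, which has 6 terms.

6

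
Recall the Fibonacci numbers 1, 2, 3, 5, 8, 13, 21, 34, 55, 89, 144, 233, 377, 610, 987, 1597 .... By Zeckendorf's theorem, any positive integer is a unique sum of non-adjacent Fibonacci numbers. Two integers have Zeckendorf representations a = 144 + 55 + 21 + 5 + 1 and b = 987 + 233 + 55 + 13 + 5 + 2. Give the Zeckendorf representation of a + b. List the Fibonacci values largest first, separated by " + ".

987 + 377 + 144 + 13

The two numbers are 226 and 1295, so their sum is 1521.
Greedily peel off the largest Fibonacci term at each step:
987 ≤ 1521 < 1597, so take 987; remainder 534
377 ≤ 534 < 610, so take 377; remainder 157
144 ≤ 157 < 233, so take 144; remainder 13
13 ≤ 13 < 21, so take 13; remainder 0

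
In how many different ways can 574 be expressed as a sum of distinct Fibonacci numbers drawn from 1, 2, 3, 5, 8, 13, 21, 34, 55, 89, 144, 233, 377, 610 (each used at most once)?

12

574 = 377+144+34+13+5+1 = 377+144+34+13+3+2+1 = 377+89+55+34+13+5+1 = 377+144+34+8+5+3+2+1 = 377+89+55+34+13+3+2+1 = … (7 more), for 12 in all.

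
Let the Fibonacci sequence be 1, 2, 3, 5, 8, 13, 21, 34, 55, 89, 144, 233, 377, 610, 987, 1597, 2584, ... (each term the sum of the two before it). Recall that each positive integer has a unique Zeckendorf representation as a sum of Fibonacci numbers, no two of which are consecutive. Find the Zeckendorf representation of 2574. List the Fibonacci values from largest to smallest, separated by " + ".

1597 + 610 + 233 + 89 + 34 + 8 + 3

Greedily peel off the largest Fibonacci term at each step:
1597 ≤ 2574 < 2584, so take 1597; remainder 977
610 ≤ 977 < 987, so take 610; remainder 367
233 ≤ 367 < 377, so take 233; remainder 134
89 ≤ 134 < 144, so take 89; remainder 45
34 ≤ 45 < 55, so take 34; remainder 11
8 ≤ 11 < 13, so take 8; remainder 3
3 ≤ 3 < 5, so take 3; remainder 0
So 2574 = 1597 + 610 + 233 + 89 + 34 + 8 + 3, with no two terms consecutive in the sequence.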